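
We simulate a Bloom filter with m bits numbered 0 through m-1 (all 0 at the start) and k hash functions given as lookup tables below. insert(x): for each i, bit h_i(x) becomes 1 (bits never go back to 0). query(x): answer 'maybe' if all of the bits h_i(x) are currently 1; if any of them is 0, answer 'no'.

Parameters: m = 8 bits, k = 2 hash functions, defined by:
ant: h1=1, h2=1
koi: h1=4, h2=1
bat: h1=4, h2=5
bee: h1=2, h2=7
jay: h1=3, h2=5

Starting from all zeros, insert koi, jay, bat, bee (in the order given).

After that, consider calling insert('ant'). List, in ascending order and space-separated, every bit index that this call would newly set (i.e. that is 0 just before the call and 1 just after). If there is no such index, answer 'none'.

Start: bits=00000000
After insert 'koi': sets bits 1 4 -> bits=01001000
After insert 'jay': sets bits 3 5 -> bits=01011100
After insert 'bat': sets bits 4 5 -> bits=01011100
After insert 'bee': sets bits 2 7 -> bits=01111101
insert 'ant' would touch bits 1; currently bit1=1
Bits that are 0 among those (would change 0->1): none

Answer: none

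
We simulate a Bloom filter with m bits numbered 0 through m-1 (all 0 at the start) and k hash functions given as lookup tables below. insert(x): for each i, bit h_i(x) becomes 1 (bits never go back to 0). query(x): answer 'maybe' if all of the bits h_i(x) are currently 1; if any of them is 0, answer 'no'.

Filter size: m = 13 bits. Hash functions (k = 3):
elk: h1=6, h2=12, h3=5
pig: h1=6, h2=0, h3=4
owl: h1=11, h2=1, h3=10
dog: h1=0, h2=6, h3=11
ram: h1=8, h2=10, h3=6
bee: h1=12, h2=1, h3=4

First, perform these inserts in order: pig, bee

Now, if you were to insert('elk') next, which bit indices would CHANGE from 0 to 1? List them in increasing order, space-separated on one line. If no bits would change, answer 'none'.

Answer: 5

Derivation:
Start: bits=0000000000000
After insert 'pig': sets bits 0 4 6 -> bits=1000101000000
After insert 'bee': sets bits 1 4 12 -> bits=1100101000001
insert 'elk' would touch bits 5 6 12; currently bit5=0, bit6=1, bit12=1
Bits that are 0 among those (would change 0->1): 5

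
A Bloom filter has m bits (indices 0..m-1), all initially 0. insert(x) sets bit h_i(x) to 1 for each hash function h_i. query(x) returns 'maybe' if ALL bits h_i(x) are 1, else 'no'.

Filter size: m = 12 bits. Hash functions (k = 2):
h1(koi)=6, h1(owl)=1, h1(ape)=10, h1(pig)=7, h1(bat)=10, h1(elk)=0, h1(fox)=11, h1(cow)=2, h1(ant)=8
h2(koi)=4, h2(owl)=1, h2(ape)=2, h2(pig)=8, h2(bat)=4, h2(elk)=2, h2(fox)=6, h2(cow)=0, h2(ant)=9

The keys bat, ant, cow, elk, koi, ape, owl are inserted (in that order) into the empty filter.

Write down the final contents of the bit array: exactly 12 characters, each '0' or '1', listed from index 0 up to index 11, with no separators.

Start: bits=000000000000
After insert 'bat': sets bits 4 10 -> bits=000010000010
After insert 'ant': sets bits 8 9 -> bits=000010001110
After insert 'cow': sets bits 0 2 -> bits=101010001110
After insert 'elk': sets bits 0 2 -> bits=101010001110
After insert 'koi': sets bits 4 6 -> bits=101010101110
After insert 'ape': sets bits 2 10 -> bits=101010101110
After insert 'owl': sets bits 1 -> bits=111010101110

Answer: 111010101110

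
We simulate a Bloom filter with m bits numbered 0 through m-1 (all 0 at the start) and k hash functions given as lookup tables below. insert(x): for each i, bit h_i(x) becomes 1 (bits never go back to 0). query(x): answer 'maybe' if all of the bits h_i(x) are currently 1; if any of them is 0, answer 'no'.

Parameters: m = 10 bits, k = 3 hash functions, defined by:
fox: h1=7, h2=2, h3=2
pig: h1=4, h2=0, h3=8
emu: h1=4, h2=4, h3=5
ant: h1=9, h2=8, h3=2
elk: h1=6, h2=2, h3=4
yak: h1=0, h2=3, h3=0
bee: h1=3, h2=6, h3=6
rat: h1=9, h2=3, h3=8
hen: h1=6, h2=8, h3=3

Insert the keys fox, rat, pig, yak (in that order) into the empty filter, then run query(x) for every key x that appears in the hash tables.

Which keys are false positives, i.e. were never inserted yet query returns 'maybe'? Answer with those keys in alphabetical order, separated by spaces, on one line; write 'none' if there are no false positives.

Answer: ant

Derivation:
Start: bits=0000000000
After insert 'fox': sets bits 2 7 -> bits=0010000100
After insert 'rat': sets bits 3 8 9 -> bits=0011000111
After insert 'pig': sets bits 0 4 8 -> bits=1011100111
After insert 'yak': sets bits 0 3 -> bits=1011100111
Not inserted: ant bee elk emu hen — query each against bits=1011100111:
query ant: checks bit2=1, bit8=1, bit9=1 (all 1) -> maybe => FALSE POSITIVE
query bee: checks bit3=1, bit6=0 (has a 0) -> no => not a false positive
query elk: checks bit2=1, bit4=1, bit6=0 (has a 0) -> no => not a false positive
query emu: checks bit4=1, bit5=0 (has a 0) -> no => not a false positive
query hen: checks bit3=1, bit6=0, bit8=1 (has a 0) -> no => not a false positive
False positives (alphabetical): ant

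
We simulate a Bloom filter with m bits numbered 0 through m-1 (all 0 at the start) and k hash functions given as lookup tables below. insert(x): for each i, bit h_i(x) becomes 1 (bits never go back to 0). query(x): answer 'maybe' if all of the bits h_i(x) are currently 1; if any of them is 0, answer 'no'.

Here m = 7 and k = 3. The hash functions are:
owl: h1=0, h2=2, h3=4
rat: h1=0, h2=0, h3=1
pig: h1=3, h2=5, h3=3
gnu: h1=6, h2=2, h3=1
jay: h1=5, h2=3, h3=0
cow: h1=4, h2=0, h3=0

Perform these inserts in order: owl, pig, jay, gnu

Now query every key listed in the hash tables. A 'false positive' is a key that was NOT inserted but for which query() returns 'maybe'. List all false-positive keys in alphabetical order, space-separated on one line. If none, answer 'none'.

Start: bits=0000000
After insert 'owl': sets bits 0 2 4 -> bits=1010100
After insert 'pig': sets bits 3 5 -> bits=1011110
After insert 'jay': sets bits 0 3 5 -> bits=1011110
After insert 'gnu': sets bits 1 2 6 -> bits=1111111
Not inserted: cow rat — query each against bits=1111111:
query cow: checks bit0=1, bit4=1 (all 1) -> maybe => FALSE POSITIVE
query rat: checks bit0=1, bit1=1 (all 1) -> maybe => FALSE POSITIVE
False positives (alphabetical): cow rat

Answer: cow rat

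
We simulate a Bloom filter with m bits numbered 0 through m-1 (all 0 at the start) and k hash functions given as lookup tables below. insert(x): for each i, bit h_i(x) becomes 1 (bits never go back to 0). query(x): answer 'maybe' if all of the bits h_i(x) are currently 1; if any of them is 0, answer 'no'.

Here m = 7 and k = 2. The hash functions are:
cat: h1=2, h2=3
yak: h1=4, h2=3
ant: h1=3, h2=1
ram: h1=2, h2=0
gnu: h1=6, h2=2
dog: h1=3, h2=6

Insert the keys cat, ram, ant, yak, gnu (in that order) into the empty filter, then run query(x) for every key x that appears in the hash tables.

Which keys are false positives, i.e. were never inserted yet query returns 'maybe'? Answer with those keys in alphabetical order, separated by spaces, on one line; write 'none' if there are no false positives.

Answer: dog

Derivation:
Start: bits=0000000
After insert 'cat': sets bits 2 3 -> bits=0011000
After insert 'ram': sets bits 0 2 -> bits=1011000
After insert 'ant': sets bits 1 3 -> bits=1111000
After insert 'yak': sets bits 3 4 -> bits=1111100
After insert 'gnu': sets bits 2 6 -> bits=1111101
Not inserted: dog — query each against bits=1111101:
query dog: checks bit3=1, bit6=1 (all 1) -> maybe => FALSE POSITIVE
False positives (alphabetical): dog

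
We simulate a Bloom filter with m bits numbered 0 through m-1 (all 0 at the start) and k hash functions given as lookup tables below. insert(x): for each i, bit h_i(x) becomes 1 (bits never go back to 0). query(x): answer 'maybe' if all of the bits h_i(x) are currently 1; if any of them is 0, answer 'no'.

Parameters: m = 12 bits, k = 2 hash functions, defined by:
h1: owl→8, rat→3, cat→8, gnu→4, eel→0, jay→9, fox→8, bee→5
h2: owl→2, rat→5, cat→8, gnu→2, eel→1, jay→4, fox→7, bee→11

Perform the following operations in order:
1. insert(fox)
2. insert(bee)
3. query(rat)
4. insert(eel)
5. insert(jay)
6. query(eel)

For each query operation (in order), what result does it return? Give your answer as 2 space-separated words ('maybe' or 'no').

Start: bits=000000000000
Op 1: insert fox -> sets bits 7 8 -> bits=000000011000
Op 2: insert bee -> sets bits 5 11 -> bits=000001011001
Op 3: query rat -> checks bit3=0, bit5=1 (has a 0) -> no
Op 4: insert eel -> sets bits 0 1 -> bits=110001011001
Op 5: insert jay -> sets bits 4 9 -> bits=110011011101
Op 6: query eel -> checks bit0=1, bit1=1 (all 1) -> maybe
Query results in order: no maybe

Answer: no maybe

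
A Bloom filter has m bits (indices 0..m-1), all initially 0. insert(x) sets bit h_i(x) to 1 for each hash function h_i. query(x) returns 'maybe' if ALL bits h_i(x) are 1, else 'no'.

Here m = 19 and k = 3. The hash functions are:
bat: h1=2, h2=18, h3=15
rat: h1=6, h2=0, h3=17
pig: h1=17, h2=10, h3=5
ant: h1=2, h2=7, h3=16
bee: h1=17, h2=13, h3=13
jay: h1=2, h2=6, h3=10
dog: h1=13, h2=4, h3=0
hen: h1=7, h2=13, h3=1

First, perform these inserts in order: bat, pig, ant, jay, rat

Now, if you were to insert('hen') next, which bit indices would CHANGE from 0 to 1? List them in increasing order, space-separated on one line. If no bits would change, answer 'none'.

Answer: 1 13

Derivation:
Start: bits=0000000000000000000
After insert 'bat': sets bits 2 15 18 -> bits=0010000000000001001
After insert 'pig': sets bits 5 10 17 -> bits=0010010000100001011
After insert 'ant': sets bits 2 7 16 -> bits=0010010100100001111
After insert 'jay': sets bits 2 6 10 -> bits=0010011100100001111
After insert 'rat': sets bits 0 6 17 -> bits=1010011100100001111
insert 'hen' would touch bits 1 7 13; currently bit1=0, bit7=1, bit13=0
Bits that are 0 among those (would change 0->1): 1 13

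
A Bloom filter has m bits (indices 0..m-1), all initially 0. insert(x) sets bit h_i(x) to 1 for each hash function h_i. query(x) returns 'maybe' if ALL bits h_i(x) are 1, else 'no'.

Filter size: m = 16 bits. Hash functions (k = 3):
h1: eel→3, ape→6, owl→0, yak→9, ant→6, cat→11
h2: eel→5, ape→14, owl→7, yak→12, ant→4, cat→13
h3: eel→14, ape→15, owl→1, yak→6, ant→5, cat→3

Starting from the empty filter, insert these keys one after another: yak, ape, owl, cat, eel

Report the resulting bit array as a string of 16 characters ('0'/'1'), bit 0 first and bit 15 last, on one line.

Answer: 1101011101011111

Derivation:
Start: bits=0000000000000000
After insert 'yak': sets bits 6 9 12 -> bits=0000001001001000
After insert 'ape': sets bits 6 14 15 -> bits=0000001001001011
After insert 'owl': sets bits 0 1 7 -> bits=1100001101001011
After insert 'cat': sets bits 3 11 13 -> bits=1101001101011111
After insert 'eel': sets bits 3 5 14 -> bits=1101011101011111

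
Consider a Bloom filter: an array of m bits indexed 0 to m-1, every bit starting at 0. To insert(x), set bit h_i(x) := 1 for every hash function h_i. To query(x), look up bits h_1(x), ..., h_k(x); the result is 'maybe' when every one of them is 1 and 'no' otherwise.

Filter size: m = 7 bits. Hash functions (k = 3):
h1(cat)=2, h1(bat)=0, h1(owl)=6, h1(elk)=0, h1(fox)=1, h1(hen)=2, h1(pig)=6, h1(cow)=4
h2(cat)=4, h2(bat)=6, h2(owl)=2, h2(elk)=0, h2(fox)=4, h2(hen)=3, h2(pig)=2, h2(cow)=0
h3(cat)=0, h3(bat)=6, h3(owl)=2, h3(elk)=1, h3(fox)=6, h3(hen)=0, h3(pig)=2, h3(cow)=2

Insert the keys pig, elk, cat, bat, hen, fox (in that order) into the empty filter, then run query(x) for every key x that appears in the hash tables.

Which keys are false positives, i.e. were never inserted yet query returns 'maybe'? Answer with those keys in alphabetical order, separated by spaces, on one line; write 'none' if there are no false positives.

Start: bits=0000000
After insert 'pig': sets bits 2 6 -> bits=0010001
After insert 'elk': sets bits 0 1 -> bits=1110001
After insert 'cat': sets bits 0 2 4 -> bits=1110101
After insert 'bat': sets bits 0 6 -> bits=1110101
After insert 'hen': sets bits 0 2 3 -> bits=1111101
After insert 'fox': sets bits 1 4 6 -> bits=1111101
Not inserted: cow owl — query each against bits=1111101:
query cow: checks bit0=1, bit2=1, bit4=1 (all 1) -> maybe => FALSE POSITIVE
query owl: checks bit2=1, bit6=1 (all 1) -> maybe => FALSE POSITIVE
False positives (alphabetical): cow owl

Answer: cow owl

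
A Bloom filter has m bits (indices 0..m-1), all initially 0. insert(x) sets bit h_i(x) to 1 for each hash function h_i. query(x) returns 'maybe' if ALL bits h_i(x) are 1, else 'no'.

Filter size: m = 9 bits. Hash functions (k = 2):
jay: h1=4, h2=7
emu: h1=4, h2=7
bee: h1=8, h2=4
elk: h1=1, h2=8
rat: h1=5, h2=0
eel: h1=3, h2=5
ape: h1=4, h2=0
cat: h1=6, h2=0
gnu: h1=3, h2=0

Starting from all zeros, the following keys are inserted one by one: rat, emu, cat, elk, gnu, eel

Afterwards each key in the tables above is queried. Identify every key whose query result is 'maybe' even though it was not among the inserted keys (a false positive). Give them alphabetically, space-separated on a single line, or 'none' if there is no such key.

Answer: ape bee jay

Derivation:
Start: bits=000000000
After insert 'rat': sets bits 0 5 -> bits=100001000
After insert 'emu': sets bits 4 7 -> bits=100011010
After insert 'cat': sets bits 0 6 -> bits=100011110
After insert 'elk': sets bits 1 8 -> bits=110011111
After insert 'gnu': sets bits 0 3 -> bits=110111111
After insert 'eel': sets bits 3 5 -> bits=110111111
Not inserted: ape bee jay — query each against bits=110111111:
query ape: checks bit0=1, bit4=1 (all 1) -> maybe => FALSE POSITIVE
query bee: checks bit4=1, bit8=1 (all 1) -> maybe => FALSE POSITIVE
query jay: checks bit4=1, bit7=1 (all 1) -> maybe => FALSE POSITIVE
False positives (alphabetical): ape bee jay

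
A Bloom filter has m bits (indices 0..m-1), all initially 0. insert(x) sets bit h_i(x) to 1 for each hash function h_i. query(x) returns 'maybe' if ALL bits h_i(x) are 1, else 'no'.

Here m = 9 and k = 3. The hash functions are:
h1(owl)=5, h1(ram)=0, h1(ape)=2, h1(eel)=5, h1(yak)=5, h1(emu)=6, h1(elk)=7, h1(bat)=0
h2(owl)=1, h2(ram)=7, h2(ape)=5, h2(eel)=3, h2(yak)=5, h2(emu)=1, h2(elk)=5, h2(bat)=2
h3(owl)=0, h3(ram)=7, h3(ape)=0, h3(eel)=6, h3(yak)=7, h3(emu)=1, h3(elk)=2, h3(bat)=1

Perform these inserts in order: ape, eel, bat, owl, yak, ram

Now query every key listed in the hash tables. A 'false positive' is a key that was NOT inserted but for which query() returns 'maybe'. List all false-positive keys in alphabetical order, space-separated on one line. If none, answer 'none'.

Answer: elk emu

Derivation:
Start: bits=000000000
After insert 'ape': sets bits 0 2 5 -> bits=101001000
After insert 'eel': sets bits 3 5 6 -> bits=101101100
After insert 'bat': sets bits 0 1 2 -> bits=111101100
After insert 'owl': sets bits 0 1 5 -> bits=111101100
After insert 'yak': sets bits 5 7 -> bits=111101110
After insert 'ram': sets bits 0 7 -> bits=111101110
Not inserted: elk emu — query each against bits=111101110:
query elk: checks bit2=1, bit5=1, bit7=1 (all 1) -> maybe => FALSE POSITIVE
query emu: checks bit1=1, bit6=1 (all 1) -> maybe => FALSE POSITIVE
False positives (alphabetical): elk emu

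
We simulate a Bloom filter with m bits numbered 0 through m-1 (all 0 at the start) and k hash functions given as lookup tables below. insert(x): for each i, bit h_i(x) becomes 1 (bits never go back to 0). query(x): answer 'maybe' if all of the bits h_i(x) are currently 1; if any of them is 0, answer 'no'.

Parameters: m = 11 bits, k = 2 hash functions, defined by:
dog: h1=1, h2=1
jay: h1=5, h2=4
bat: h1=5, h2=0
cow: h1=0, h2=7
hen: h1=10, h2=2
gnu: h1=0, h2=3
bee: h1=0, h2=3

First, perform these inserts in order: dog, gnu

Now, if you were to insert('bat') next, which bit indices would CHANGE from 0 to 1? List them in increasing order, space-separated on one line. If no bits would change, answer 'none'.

Answer: 5

Derivation:
Start: bits=00000000000
After insert 'dog': sets bits 1 -> bits=01000000000
After insert 'gnu': sets bits 0 3 -> bits=11010000000
insert 'bat' would touch bits 0 5; currently bit0=1, bit5=0
Bits that are 0 among those (would change 0->1): 5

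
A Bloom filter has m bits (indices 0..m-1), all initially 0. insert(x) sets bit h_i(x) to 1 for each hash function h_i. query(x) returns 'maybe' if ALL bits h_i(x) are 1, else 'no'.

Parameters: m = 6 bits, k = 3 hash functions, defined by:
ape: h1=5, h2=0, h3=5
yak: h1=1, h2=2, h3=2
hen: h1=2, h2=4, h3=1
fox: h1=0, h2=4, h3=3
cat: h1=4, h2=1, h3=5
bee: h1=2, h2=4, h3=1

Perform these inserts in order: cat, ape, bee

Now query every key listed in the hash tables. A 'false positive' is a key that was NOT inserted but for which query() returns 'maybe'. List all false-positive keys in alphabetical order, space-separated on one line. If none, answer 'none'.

Answer: hen yak

Derivation:
Start: bits=000000
After insert 'cat': sets bits 1 4 5 -> bits=010011
After insert 'ape': sets bits 0 5 -> bits=110011
After insert 'bee': sets bits 1 2 4 -> bits=111011
Not inserted: fox hen yak — query each against bits=111011:
query fox: checks bit0=1, bit3=0, bit4=1 (has a 0) -> no => not a false positive
query hen: checks bit1=1, bit2=1, bit4=1 (all 1) -> maybe => FALSE POSITIVE
query yak: checks bit1=1, bit2=1 (all 1) -> maybe => FALSE POSITIVE
False positives (alphabetical): hen yak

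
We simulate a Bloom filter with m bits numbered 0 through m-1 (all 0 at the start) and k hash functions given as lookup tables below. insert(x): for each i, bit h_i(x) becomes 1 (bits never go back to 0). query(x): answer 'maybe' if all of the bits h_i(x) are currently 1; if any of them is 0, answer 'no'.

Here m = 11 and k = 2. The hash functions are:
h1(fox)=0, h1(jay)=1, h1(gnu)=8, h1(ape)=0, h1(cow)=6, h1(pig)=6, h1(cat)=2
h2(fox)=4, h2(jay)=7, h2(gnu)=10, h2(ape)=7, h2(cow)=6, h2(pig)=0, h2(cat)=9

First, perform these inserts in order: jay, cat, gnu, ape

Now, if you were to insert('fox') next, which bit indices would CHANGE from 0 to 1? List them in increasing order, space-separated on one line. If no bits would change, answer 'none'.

Start: bits=00000000000
After insert 'jay': sets bits 1 7 -> bits=01000001000
After insert 'cat': sets bits 2 9 -> bits=01100001010
After insert 'gnu': sets bits 8 10 -> bits=01100001111
After insert 'ape': sets bits 0 7 -> bits=11100001111
insert 'fox' would touch bits 0 4; currently bit0=1, bit4=0
Bits that are 0 among those (would change 0->1): 4

Answer: 4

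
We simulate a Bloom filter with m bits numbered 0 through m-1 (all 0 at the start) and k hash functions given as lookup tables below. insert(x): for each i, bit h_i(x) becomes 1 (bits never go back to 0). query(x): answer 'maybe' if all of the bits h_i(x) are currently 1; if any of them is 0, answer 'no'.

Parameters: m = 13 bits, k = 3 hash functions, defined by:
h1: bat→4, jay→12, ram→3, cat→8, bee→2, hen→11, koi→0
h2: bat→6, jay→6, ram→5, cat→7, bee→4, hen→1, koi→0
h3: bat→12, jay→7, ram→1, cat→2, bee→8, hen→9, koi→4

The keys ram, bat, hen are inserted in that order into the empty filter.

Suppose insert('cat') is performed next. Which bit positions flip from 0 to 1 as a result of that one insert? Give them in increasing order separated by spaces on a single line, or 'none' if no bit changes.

Answer: 2 7 8

Derivation:
Start: bits=0000000000000
After insert 'ram': sets bits 1 3 5 -> bits=0101010000000
After insert 'bat': sets bits 4 6 12 -> bits=0101111000001
After insert 'hen': sets bits 1 9 11 -> bits=0101111001011
insert 'cat' would touch bits 2 7 8; currently bit2=0, bit7=0, bit8=0
Bits that are 0 among those (would change 0->1): 2 7 8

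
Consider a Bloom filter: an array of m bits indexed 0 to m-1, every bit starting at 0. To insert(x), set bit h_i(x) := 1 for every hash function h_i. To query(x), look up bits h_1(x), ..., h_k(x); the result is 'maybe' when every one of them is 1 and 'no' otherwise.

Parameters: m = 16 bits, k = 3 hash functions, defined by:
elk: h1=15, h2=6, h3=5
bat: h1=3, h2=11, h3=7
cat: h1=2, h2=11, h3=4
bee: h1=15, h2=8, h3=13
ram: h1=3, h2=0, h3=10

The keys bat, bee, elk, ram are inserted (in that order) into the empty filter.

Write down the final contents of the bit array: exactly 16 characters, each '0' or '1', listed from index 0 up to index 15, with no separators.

Start: bits=0000000000000000
After insert 'bat': sets bits 3 7 11 -> bits=0001000100010000
After insert 'bee': sets bits 8 13 15 -> bits=0001000110010101
After insert 'elk': sets bits 5 6 15 -> bits=0001011110010101
After insert 'ram': sets bits 0 3 10 -> bits=1001011110110101

Answer: 1001011110110101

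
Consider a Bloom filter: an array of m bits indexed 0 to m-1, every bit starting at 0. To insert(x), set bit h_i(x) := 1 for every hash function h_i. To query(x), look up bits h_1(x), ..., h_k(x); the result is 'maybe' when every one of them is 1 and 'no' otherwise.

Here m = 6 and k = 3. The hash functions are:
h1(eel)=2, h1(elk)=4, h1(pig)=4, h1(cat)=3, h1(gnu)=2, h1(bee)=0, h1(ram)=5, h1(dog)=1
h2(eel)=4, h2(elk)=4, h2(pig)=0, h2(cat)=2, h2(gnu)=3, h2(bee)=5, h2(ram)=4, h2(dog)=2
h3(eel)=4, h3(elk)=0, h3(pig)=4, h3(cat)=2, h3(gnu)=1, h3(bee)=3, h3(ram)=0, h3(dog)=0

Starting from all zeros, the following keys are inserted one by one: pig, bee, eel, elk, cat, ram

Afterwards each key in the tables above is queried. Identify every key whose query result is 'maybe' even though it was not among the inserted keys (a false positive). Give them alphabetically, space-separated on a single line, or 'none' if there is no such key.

Answer: none

Derivation:
Start: bits=000000
After insert 'pig': sets bits 0 4 -> bits=100010
After insert 'bee': sets bits 0 3 5 -> bits=100111
After insert 'eel': sets bits 2 4 -> bits=101111
After insert 'elk': sets bits 0 4 -> bits=101111
After insert 'cat': sets bits 2 3 -> bits=101111
After insert 'ram': sets bits 0 4 5 -> bits=101111
Not inserted: dog gnu — query each against bits=101111:
query dog: checks bit0=1, bit1=0, bit2=1 (has a 0) -> no => not a false positive
query gnu: checks bit1=0, bit2=1, bit3=1 (has a 0) -> no => not a false positive
False positives (alphabetical): none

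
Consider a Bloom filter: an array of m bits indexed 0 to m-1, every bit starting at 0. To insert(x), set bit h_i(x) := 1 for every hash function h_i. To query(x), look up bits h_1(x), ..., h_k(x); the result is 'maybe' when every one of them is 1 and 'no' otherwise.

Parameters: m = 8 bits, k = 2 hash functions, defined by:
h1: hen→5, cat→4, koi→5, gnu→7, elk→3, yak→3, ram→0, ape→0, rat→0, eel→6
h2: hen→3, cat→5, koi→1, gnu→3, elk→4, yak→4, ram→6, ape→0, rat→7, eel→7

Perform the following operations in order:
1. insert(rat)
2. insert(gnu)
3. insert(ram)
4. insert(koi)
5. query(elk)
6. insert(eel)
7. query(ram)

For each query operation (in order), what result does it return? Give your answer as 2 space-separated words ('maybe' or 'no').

Start: bits=00000000
Op 1: insert rat -> sets bits 0 7 -> bits=10000001
Op 2: insert gnu -> sets bits 3 7 -> bits=10010001
Op 3: insert ram -> sets bits 0 6 -> bits=10010011
Op 4: insert koi -> sets bits 1 5 -> bits=11010111
Op 5: query elk -> checks bit3=1, bit4=0 (has a 0) -> no
Op 6: insert eel -> sets bits 6 7 -> bits=11010111
Op 7: query ram -> checks bit0=1, bit6=1 (all 1) -> maybe
Query results in order: no maybe

Answer: no maybe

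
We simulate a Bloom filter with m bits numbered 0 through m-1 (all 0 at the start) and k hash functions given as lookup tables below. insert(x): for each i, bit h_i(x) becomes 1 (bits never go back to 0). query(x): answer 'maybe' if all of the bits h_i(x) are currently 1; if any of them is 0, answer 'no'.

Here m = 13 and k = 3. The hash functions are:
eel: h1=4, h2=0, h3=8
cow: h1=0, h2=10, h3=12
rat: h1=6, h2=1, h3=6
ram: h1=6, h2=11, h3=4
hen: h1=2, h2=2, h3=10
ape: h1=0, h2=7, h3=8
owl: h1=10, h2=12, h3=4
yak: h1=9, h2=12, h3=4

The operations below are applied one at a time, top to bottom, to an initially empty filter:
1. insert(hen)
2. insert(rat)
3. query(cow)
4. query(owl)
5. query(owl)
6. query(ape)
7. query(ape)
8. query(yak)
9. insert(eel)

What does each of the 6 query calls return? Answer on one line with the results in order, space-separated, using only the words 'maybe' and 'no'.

Answer: no no no no no no

Derivation:
Start: bits=0000000000000
Op 1: insert hen -> sets bits 2 10 -> bits=0010000000100
Op 2: insert rat -> sets bits 1 6 -> bits=0110001000100
Op 3: query cow -> checks bit0=0, bit10=1, bit12=0 (has a 0) -> no
Op 4: query owl -> checks bit4=0, bit10=1, bit12=0 (has a 0) -> no
Op 5: query owl -> checks bit4=0, bit10=1, bit12=0 (has a 0) -> no
Op 6: query ape -> checks bit0=0, bit7=0, bit8=0 (has a 0) -> no
Op 7: query ape -> checks bit0=0, bit7=0, bit8=0 (has a 0) -> no
Op 8: query yak -> checks bit4=0, bit9=0, bit12=0 (has a 0) -> no
Op 9: insert eel -> sets bits 0 4 8 -> bits=1110101010100
Query results in order: no no no no no no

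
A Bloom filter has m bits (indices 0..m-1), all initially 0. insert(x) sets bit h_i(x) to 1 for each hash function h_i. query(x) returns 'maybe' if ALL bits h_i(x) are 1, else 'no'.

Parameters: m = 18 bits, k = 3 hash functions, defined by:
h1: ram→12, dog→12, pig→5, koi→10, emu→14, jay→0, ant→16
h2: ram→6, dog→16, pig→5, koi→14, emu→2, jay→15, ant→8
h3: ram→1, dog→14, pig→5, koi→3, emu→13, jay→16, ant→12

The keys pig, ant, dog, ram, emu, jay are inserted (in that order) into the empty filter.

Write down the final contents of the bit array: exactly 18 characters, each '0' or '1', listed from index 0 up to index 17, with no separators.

Answer: 111001101000111110

Derivation:
Start: bits=000000000000000000
After insert 'pig': sets bits 5 -> bits=000001000000000000
After insert 'ant': sets bits 8 12 16 -> bits=000001001000100010
After insert 'dog': sets bits 12 14 16 -> bits=000001001000101010
After insert 'ram': sets bits 1 6 12 -> bits=010001101000101010
After insert 'emu': sets bits 2 13 14 -> bits=011001101000111010
After insert 'jay': sets bits 0 15 16 -> bits=111001101000111110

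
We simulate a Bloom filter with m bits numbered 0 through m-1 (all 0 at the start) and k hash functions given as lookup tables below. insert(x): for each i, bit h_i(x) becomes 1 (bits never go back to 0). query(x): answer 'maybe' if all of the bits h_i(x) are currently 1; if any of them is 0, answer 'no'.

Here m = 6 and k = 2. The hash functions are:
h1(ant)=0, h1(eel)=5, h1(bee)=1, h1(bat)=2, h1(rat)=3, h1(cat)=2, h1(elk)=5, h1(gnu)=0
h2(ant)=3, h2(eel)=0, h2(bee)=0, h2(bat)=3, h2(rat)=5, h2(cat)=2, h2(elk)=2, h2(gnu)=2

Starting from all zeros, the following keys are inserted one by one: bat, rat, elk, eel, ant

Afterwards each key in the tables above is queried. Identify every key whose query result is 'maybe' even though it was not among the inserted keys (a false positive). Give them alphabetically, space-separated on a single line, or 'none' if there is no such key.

Start: bits=000000
After insert 'bat': sets bits 2 3 -> bits=001100
After insert 'rat': sets bits 3 5 -> bits=001101
After insert 'elk': sets bits 2 5 -> bits=001101
After insert 'eel': sets bits 0 5 -> bits=101101
After insert 'ant': sets bits 0 3 -> bits=101101
Not inserted: bee cat gnu — query each against bits=101101:
query bee: checks bit0=1, bit1=0 (has a 0) -> no => not a false positive
query cat: checks bit2=1 (all 1) -> maybe => FALSE POSITIVE
query gnu: checks bit0=1, bit2=1 (all 1) -> maybe => FALSE POSITIVE
False positives (alphabetical): cat gnu

Answer: cat gnu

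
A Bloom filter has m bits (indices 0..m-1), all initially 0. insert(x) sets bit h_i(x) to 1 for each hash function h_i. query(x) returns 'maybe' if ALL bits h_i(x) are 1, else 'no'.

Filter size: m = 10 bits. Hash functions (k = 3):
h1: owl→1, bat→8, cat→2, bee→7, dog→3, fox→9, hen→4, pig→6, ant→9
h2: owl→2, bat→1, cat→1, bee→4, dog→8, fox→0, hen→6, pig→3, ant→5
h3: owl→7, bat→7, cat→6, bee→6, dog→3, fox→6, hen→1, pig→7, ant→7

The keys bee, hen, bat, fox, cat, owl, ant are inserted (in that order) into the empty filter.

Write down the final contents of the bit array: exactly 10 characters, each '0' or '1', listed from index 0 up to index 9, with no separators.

Answer: 1110111111

Derivation:
Start: bits=0000000000
After insert 'bee': sets bits 4 6 7 -> bits=0000101100
After insert 'hen': sets bits 1 4 6 -> bits=0100101100
After insert 'bat': sets bits 1 7 8 -> bits=0100101110
After insert 'fox': sets bits 0 6 9 -> bits=1100101111
After insert 'cat': sets bits 1 2 6 -> bits=1110101111
After insert 'owl': sets bits 1 2 7 -> bits=1110101111
After insert 'ant': sets bits 5 7 9 -> bits=1110111111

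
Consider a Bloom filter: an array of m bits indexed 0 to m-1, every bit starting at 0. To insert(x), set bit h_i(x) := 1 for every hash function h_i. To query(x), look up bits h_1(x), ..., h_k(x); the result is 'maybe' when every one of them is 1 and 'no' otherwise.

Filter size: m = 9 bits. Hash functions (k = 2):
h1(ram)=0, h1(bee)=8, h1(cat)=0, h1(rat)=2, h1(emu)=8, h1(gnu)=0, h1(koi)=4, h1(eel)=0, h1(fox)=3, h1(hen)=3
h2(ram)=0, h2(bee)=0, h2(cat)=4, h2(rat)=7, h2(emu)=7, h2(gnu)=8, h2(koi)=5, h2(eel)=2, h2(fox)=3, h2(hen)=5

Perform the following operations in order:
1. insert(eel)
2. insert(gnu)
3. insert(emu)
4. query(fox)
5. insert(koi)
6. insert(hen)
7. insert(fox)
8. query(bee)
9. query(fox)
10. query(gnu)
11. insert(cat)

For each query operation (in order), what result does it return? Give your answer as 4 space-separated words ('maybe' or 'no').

Start: bits=000000000
Op 1: insert eel -> sets bits 0 2 -> bits=101000000
Op 2: insert gnu -> sets bits 0 8 -> bits=101000001
Op 3: insert emu -> sets bits 7 8 -> bits=101000011
Op 4: query fox -> checks bit3=0 (has a 0) -> no
Op 5: insert koi -> sets bits 4 5 -> bits=101011011
Op 6: insert hen -> sets bits 3 5 -> bits=101111011
Op 7: insert fox -> sets bits 3 -> bits=101111011
Op 8: query bee -> checks bit0=1, bit8=1 (all 1) -> maybe
Op 9: query fox -> checks bit3=1 (all 1) -> maybe
Op 10: query gnu -> checks bit0=1, bit8=1 (all 1) -> maybe
Op 11: insert cat -> sets bits 0 4 -> bits=101111011
Query results in order: no maybe maybe maybe

Answer: no maybe maybe maybe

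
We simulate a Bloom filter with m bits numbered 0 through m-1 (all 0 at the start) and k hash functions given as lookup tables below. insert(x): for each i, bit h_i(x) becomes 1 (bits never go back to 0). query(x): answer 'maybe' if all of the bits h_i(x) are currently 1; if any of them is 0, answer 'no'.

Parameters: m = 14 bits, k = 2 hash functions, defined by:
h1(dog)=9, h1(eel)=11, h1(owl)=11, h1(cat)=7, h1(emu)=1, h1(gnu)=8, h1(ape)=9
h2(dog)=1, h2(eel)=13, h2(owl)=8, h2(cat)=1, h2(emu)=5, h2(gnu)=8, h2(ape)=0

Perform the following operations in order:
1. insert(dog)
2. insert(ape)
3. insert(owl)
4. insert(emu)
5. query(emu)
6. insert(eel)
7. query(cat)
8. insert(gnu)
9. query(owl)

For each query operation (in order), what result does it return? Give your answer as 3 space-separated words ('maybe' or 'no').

Start: bits=00000000000000
Op 1: insert dog -> sets bits 1 9 -> bits=01000000010000
Op 2: insert ape -> sets bits 0 9 -> bits=11000000010000
Op 3: insert owl -> sets bits 8 11 -> bits=11000000110100
Op 4: insert emu -> sets bits 1 5 -> bits=11000100110100
Op 5: query emu -> checks bit1=1, bit5=1 (all 1) -> maybe
Op 6: insert eel -> sets bits 11 13 -> bits=11000100110101
Op 7: query cat -> checks bit1=1, bit7=0 (has a 0) -> no
Op 8: insert gnu -> sets bits 8 -> bits=11000100110101
Op 9: query owl -> checks bit8=1, bit11=1 (all 1) -> maybe
Query results in order: maybe no maybe

Answer: maybe no maybe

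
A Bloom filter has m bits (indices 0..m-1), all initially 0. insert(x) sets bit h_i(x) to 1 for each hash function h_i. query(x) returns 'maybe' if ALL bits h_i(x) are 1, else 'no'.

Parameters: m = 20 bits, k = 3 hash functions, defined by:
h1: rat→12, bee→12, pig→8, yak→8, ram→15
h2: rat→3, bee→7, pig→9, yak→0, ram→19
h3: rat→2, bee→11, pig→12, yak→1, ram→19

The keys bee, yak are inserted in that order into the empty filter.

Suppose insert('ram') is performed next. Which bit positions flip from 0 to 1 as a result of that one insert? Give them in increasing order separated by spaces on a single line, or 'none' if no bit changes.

Start: bits=00000000000000000000
After insert 'bee': sets bits 7 11 12 -> bits=00000001000110000000
After insert 'yak': sets bits 0 1 8 -> bits=11000001100110000000
insert 'ram' would touch bits 15 19; currently bit15=0, bit19=0
Bits that are 0 among those (would change 0->1): 15 19

Answer: 15 19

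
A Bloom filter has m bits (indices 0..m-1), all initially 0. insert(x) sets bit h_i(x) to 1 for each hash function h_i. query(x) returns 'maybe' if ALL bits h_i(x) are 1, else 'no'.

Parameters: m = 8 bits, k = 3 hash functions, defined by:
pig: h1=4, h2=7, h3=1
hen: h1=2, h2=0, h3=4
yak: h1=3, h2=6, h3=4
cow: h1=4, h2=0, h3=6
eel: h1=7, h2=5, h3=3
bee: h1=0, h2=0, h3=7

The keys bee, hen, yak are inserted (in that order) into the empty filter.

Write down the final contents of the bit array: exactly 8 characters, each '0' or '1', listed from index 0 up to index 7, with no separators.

Start: bits=00000000
After insert 'bee': sets bits 0 7 -> bits=10000001
After insert 'hen': sets bits 0 2 4 -> bits=10101001
After insert 'yak': sets bits 3 4 6 -> bits=10111011

Answer: 10111011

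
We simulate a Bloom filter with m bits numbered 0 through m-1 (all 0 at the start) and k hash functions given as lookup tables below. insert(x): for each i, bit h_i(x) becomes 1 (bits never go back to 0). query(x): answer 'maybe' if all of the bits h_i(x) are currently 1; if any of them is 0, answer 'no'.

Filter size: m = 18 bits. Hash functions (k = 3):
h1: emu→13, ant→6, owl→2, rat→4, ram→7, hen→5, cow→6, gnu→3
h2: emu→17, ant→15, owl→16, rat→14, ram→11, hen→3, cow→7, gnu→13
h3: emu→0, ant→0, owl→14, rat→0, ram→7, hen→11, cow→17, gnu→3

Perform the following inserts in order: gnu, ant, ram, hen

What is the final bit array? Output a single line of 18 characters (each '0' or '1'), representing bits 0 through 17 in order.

Start: bits=000000000000000000
After insert 'gnu': sets bits 3 13 -> bits=000100000000010000
After insert 'ant': sets bits 0 6 15 -> bits=100100100000010100
After insert 'ram': sets bits 7 11 -> bits=100100110001010100
After insert 'hen': sets bits 3 5 11 -> bits=100101110001010100

Answer: 100101110001010100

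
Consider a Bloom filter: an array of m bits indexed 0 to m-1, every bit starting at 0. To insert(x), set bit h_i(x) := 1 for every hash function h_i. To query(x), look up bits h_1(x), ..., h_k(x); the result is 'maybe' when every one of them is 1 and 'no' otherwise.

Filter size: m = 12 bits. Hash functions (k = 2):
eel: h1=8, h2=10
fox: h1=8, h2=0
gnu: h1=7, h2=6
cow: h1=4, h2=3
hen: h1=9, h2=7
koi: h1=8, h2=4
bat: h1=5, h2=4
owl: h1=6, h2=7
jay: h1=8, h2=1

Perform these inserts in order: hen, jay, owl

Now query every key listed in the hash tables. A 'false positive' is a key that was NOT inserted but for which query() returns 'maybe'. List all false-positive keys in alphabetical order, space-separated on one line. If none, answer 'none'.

Answer: gnu

Derivation:
Start: bits=000000000000
After insert 'hen': sets bits 7 9 -> bits=000000010100
After insert 'jay': sets bits 1 8 -> bits=010000011100
After insert 'owl': sets bits 6 7 -> bits=010000111100
Not inserted: bat cow eel fox gnu koi — query each against bits=010000111100:
query bat: checks bit4=0, bit5=0 (has a 0) -> no => not a false positive
query cow: checks bit3=0, bit4=0 (has a 0) -> no => not a false positive
query eel: checks bit8=1, bit10=0 (has a 0) -> no => not a false positive
query fox: checks bit0=0, bit8=1 (has a 0) -> no => not a false positive
query gnu: checks bit6=1, bit7=1 (all 1) -> maybe => FALSE POSITIVE
query koi: checks bit4=0, bit8=1 (has a 0) -> no => not a false positive
False positives (alphabetical): gnu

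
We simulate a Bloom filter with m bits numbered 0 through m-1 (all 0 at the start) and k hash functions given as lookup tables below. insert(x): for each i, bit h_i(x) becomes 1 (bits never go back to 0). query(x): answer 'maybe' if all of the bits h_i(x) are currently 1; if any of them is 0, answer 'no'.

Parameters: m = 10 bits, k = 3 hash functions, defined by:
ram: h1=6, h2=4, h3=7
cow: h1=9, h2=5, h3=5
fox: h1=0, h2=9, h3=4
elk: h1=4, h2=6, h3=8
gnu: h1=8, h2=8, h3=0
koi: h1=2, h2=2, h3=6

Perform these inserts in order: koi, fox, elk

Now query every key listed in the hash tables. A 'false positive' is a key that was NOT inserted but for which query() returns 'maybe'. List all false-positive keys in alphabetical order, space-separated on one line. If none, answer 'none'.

Answer: gnu

Derivation:
Start: bits=0000000000
After insert 'koi': sets bits 2 6 -> bits=0010001000
After insert 'fox': sets bits 0 4 9 -> bits=1010101001
After insert 'elk': sets bits 4 6 8 -> bits=1010101011
Not inserted: cow gnu ram — query each against bits=1010101011:
query cow: checks bit5=0, bit9=1 (has a 0) -> no => not a false positive
query gnu: checks bit0=1, bit8=1 (all 1) -> maybe => FALSE POSITIVE
query ram: checks bit4=1, bit6=1, bit7=0 (has a 0) -> no => not a false positive
False positives (alphabetical): gnu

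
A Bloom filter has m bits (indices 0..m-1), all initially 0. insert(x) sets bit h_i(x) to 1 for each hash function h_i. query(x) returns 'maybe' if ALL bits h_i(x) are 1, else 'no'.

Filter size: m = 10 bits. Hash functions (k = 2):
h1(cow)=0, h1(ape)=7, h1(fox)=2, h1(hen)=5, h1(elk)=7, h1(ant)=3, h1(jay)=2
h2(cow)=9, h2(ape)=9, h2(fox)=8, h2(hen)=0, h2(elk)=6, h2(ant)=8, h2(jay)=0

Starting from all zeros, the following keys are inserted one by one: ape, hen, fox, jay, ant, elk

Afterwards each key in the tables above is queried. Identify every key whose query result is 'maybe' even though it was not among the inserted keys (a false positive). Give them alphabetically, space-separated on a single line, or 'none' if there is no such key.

Start: bits=0000000000
After insert 'ape': sets bits 7 9 -> bits=0000000101
After insert 'hen': sets bits 0 5 -> bits=1000010101
After insert 'fox': sets bits 2 8 -> bits=1010010111
After insert 'jay': sets bits 0 2 -> bits=1010010111
After insert 'ant': sets bits 3 8 -> bits=1011010111
After insert 'elk': sets bits 6 7 -> bits=1011011111
Not inserted: cow — query each against bits=1011011111:
query cow: checks bit0=1, bit9=1 (all 1) -> maybe => FALSE POSITIVE
False positives (alphabetical): cow

Answer: cow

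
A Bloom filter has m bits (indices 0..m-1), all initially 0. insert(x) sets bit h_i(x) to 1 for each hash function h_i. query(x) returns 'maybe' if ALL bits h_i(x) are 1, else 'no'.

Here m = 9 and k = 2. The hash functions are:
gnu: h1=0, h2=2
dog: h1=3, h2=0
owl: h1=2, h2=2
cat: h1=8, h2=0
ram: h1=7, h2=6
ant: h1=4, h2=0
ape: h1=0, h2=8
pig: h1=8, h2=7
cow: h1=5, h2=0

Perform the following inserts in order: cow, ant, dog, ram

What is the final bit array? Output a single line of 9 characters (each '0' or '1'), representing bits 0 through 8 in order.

Answer: 100111110

Derivation:
Start: bits=000000000
After insert 'cow': sets bits 0 5 -> bits=100001000
After insert 'ant': sets bits 0 4 -> bits=100011000
After insert 'dog': sets bits 0 3 -> bits=100111000
After insert 'ram': sets bits 6 7 -> bits=100111110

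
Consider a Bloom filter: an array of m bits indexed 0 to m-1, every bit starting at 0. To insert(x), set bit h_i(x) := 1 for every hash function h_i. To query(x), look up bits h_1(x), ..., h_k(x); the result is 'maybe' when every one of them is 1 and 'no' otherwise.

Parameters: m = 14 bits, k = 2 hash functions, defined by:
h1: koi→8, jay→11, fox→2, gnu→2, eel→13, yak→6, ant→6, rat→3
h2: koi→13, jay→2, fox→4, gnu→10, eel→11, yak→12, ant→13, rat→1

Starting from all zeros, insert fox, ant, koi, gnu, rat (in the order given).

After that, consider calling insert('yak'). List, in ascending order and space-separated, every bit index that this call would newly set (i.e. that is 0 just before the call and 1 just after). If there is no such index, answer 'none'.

Start: bits=00000000000000
After insert 'fox': sets bits 2 4 -> bits=00101000000000
After insert 'ant': sets bits 6 13 -> bits=00101010000001
After insert 'koi': sets bits 8 13 -> bits=00101010100001
After insert 'gnu': sets bits 2 10 -> bits=00101010101001
After insert 'rat': sets bits 1 3 -> bits=01111010101001
insert 'yak' would touch bits 6 12; currently bit6=1, bit12=0
Bits that are 0 among those (would change 0->1): 12

Answer: 12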